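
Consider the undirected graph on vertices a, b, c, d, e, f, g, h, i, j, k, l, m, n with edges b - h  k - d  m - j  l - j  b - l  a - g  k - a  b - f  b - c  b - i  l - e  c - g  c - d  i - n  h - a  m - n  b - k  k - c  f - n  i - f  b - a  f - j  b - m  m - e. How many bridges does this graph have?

0

The edges on the cycle b-i-n-f-b are not bridges since each lies on that cycle.
Every edge lies on some cycle, so there are no bridges.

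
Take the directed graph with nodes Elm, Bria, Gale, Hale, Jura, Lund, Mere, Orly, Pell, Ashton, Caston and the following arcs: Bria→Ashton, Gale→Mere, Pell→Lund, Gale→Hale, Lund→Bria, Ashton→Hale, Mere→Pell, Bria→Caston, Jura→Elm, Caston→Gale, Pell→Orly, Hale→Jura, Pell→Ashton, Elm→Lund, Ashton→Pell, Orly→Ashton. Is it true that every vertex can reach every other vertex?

Yes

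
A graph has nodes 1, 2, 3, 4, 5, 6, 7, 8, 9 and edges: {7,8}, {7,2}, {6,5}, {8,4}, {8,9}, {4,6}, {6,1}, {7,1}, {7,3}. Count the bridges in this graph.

The edges on the cycle 7-8-4-6-1-7 are not bridges since each lies on that cycle.
But removing 7-3 disconnects 7 from 3; removing 5-6 disconnects 5 from 6; removing 8-9 disconnects 8 from 9; removing 7-2 disconnects 7 from 2 — these are bridges.
That makes 4 bridges.

4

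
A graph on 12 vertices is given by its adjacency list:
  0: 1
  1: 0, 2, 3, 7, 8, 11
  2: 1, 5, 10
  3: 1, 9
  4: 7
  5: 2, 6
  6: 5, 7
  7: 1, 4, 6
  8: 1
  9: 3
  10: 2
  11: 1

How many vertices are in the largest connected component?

Starting from 0 we can reach 0, 1, 2, 3, 4, 5, 6, 7, 8, 9, 10, 11. That is one component of size 12.
The largest has 12 vertices.

12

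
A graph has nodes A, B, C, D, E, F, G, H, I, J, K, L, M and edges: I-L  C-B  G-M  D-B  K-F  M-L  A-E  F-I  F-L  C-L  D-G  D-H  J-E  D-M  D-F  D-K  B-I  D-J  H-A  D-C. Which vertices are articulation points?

D

Removing D increases the component count from 1 to 2, so D is a cut vertex.
By contrast removing G leaves 1 component; it is not a cut vertex. No other vertex is a cut vertex either.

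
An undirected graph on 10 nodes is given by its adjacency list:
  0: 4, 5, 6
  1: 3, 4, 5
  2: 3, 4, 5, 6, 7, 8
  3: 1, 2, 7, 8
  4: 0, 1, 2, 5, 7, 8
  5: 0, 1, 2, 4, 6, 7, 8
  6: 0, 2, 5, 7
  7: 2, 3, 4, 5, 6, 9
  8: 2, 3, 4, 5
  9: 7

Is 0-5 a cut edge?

No

After removing 0-5, the path 0-6-5 still connects them, so the edge is not a bridge.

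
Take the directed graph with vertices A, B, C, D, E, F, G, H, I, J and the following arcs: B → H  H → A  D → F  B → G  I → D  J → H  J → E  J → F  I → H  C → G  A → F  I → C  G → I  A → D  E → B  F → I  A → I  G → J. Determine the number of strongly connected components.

1

{A, B, C, D, E, F, G, H, I, J} are all mutually reachable — one SCC of size 10.
That gives 1 strongly connected component.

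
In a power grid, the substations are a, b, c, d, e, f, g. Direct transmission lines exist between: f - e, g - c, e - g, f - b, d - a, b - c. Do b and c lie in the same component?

From b we can reach b, c, e, f, g, which includes c.

Yes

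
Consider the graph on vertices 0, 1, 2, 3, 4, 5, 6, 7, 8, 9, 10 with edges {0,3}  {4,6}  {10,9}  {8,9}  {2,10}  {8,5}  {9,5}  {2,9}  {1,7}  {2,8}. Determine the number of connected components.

Starting from 0 we can reach 0, 3. That is one component of size 2.
Starting from 1 we can reach 1, 7. That is one component of size 2.
Starting from 4 we can reach 4, 6. That is one component of size 2.
Starting from 2 we can reach 2, 5, 8, 9, 10. That is one component of size 5.
Total: 4 components.

4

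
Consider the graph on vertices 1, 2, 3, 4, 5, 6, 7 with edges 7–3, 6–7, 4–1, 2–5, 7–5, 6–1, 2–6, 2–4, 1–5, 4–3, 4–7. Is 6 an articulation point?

No

Deleting 6 leaves 1 component (was 1) (its neighbors 1, 2, 7 remain connected to each other), so 6 is not a cut vertex.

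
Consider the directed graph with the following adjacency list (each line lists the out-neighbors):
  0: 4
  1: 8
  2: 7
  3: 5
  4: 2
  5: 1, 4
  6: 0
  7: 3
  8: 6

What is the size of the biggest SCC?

{0, 1, 2, 3, 4, 5, 6, 7, 8} are all mutually reachable — one SCC of size 9.
The largest has 9 vertices.

9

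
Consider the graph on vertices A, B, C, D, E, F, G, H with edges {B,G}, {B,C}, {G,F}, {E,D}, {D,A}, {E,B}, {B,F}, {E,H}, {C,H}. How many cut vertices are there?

Removing B increases the component count from 1 to 2, so B is a cut vertex.
Removing D increases the component count from 1 to 2, so D is a cut vertex.
Removing E increases the component count from 1 to 2, so E is a cut vertex.
By contrast removing C leaves 1 component; it is not a cut vertex. No other vertex is a cut vertex either.

3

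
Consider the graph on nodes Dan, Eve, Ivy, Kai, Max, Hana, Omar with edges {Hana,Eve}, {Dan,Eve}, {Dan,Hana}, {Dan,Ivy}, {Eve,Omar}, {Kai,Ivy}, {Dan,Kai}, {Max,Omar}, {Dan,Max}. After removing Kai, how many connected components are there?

With Kai gone, the remaining components are: {Dan, Eve, Ivy, Max, Hana, Omar}.
That is 1 component.

1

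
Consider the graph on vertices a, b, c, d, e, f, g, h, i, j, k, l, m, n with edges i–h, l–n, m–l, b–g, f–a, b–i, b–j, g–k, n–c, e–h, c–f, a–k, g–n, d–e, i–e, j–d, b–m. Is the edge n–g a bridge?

No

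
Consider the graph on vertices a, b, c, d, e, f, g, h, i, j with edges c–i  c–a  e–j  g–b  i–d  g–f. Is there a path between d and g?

The component containing d is {a, c, d, i}, and g is not in it.

No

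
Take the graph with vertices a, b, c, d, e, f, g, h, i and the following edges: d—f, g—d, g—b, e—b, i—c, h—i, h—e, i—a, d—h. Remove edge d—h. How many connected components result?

1

d and h are still connected via d-g-b-e-h, so the component count stays at 1.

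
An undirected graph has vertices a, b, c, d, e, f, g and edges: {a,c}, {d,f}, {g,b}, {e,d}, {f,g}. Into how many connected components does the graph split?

Starting from a we can reach a, c. That is one component of size 2.
Starting from b we can reach b, d, e, f, g. That is one component of size 5.
Total: 2 components.

2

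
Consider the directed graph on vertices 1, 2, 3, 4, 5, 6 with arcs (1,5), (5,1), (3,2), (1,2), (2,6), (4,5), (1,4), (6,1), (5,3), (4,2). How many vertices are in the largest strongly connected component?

6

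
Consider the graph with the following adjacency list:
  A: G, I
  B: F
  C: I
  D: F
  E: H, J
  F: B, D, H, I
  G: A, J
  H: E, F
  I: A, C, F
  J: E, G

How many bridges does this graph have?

The edges on the cycle H-F-I-A-G-J-E-H are not bridges since each lies on that cycle.
But removing I-C disconnects I from C; removing D-F disconnects D from F; removing F-B disconnects F from B — these are bridges.
That makes 3 bridges.

3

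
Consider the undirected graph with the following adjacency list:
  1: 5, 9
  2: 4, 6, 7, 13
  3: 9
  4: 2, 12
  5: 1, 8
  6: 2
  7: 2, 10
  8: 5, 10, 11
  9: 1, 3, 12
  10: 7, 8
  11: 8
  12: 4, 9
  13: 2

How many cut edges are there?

4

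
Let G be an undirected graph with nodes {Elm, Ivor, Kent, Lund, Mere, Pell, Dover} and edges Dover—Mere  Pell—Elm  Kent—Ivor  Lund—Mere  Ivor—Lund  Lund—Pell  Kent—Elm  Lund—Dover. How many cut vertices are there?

Removing Lund increases the component count from 1 to 2, so Lund is a cut vertex.
By contrast removing Dover leaves 1 component; it is not a cut vertex. No other vertex is a cut vertex either.

1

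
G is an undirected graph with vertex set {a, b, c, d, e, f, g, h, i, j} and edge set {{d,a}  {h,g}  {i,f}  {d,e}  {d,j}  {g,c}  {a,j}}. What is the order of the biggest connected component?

4

b is isolated — a component by itself.
Starting from f we can reach f, i. That is one component of size 2.
Starting from c we can reach c, g, h. That is one component of size 3.
Starting from a we can reach a, d, e, j. That is one component of size 4.
The largest has 4 vertices.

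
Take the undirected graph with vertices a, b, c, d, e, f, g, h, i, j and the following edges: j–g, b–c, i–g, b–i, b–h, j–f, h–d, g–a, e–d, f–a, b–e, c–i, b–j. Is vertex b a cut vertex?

Yes

Deleting b raises the number of components from 1 to 2, so b is a cut vertex.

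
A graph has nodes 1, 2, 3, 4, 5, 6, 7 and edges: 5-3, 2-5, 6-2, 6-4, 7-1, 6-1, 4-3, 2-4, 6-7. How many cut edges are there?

0

The edges on the cycle 6-7-1-6 are not bridges since each lies on that cycle.
Every edge lies on some cycle, so there are no bridges.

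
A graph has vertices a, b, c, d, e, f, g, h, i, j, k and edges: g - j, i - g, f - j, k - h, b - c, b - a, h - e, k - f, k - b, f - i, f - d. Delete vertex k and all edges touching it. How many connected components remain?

3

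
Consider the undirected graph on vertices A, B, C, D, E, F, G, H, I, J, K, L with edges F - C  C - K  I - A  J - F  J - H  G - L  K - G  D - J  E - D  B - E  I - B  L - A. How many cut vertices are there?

1

Removing J increases the component count from 1 to 2, so J is a cut vertex.
By contrast removing A leaves 1 component; it is not a cut vertex. No other vertex is a cut vertex either.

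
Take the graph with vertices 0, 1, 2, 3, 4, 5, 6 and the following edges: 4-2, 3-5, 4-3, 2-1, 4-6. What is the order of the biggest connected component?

0 is isolated — a component by itself.
Starting from 1 we can reach 1, 2, 3, 4, 5, 6. That is one component of size 6.
The largest has 6 vertices.

6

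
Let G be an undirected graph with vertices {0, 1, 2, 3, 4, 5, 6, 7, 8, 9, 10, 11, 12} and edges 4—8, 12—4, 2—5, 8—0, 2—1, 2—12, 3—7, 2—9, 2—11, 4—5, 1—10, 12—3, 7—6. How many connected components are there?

Starting from 0 we can reach 0, 1, 2, 3, 4, 5, 6, 7, 8, 9, 10, 11, 12. That is one component of size 13.
Total: 1 component.

1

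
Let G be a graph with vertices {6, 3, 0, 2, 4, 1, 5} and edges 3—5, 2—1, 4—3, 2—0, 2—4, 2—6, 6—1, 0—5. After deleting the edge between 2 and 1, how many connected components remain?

2 and 1 are still connected via 2-6-1, so the component count stays at 1.

1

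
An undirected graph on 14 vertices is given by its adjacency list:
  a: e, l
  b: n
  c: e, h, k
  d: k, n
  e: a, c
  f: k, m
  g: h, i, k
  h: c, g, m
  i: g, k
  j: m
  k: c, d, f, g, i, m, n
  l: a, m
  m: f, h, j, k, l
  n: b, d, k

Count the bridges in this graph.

The edges on the cycle k-m-l-a-e-c-k are not bridges since each lies on that cycle.
But removing j-m disconnects j from m; removing n-b disconnects n from b — these are bridges.
That makes 2 bridges.

2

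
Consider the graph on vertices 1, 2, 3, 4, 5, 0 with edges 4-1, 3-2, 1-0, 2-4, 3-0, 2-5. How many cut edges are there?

The edges on the cycle 3-2-4-1-0-3 are not bridges since each lies on that cycle.
But removing 2-5 disconnects 2 from 5 — this is a bridge.

1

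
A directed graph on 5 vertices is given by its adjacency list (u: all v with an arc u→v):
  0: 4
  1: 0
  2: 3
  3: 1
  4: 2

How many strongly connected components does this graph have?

1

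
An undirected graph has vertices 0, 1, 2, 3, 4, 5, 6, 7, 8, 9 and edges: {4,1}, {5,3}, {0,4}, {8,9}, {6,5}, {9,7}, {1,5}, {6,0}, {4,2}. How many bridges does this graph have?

The edges on the cycle 6-0-4-1-5-6 are not bridges since each lies on that cycle.
But removing 9–7 disconnects 9 from 7; removing 5–3 disconnects 5 from 3; removing 4–2 disconnects 4 from 2; removing 9–8 disconnects 9 from 8 — these are bridges.
That makes 4 bridges.

4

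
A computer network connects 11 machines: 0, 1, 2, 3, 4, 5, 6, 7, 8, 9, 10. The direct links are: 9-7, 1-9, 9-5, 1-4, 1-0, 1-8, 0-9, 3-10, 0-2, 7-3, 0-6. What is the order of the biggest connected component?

11

Starting from 0 we can reach 0, 1, 2, 3, 4, 5, 6, 7, 8, 9, 10. That is one component of size 11.
The largest has 11 vertices.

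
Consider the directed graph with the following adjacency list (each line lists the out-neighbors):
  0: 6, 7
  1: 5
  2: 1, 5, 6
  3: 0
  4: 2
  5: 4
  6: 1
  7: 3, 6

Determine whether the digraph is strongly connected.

There is no directed path from 5 to 7, so the graph is not strongly connected.

No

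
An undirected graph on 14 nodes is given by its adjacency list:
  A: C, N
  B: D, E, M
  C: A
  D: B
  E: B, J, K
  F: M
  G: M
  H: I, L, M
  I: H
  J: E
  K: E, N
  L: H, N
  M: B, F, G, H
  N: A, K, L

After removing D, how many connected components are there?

With D gone, the remaining components are: {A, B, C, E, F, G, H, I, J, K, L, M, N}.
That is 1 component.

1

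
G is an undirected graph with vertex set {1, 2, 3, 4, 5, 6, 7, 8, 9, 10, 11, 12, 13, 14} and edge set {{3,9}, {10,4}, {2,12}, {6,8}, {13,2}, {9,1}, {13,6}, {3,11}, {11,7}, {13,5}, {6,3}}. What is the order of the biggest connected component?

14 is isolated — a component by itself.
Starting from 4 we can reach 4, 10. That is one component of size 2.
Starting from 1 we can reach 1, 2, 3, 5, 6, 7, 8, 9, 11, 12, 13. That is one component of size 11.
The largest has 11 vertices.

11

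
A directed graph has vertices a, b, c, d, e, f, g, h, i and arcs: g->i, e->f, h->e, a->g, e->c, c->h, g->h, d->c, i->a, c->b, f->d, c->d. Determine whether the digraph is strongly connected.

There is no directed path from e to a, so the graph is not strongly connected.

No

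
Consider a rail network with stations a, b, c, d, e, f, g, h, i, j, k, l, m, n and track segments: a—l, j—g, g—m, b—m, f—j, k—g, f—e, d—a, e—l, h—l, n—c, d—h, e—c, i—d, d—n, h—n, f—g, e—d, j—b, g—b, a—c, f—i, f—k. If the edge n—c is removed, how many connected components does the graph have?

1

n and c are still connected via n-d-e-c, so the component count stays at 1.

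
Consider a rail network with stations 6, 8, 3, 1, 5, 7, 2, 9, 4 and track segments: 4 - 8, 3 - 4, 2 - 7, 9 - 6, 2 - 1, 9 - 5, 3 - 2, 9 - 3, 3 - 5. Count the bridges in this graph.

The edges on the cycle 9-3-5-9 are not bridges since each lies on that cycle.
But removing 3 - 4 disconnects 3 from 4; removing 4 - 8 disconnects 4 from 8; removing 2 - 1 disconnects 2 from 1; removing 9 - 6 disconnects 9 from 6 — these are bridges.
In total 6 edges are bridges.

6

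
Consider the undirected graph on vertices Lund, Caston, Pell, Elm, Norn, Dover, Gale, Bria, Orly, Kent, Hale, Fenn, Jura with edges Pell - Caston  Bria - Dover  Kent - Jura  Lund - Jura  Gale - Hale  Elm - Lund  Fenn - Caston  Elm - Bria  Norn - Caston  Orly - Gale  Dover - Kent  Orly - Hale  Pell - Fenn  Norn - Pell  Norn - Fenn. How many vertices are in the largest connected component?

6

Starting from Gale we can reach Gale, Hale, Orly. That is one component of size 3.
Starting from Fenn we can reach Fenn, Norn, Pell, Caston. That is one component of size 4.
Starting from Elm we can reach Elm, Bria, Jura, Kent, Lund, Dover. That is one component of size 6.
The largest has 6 vertices.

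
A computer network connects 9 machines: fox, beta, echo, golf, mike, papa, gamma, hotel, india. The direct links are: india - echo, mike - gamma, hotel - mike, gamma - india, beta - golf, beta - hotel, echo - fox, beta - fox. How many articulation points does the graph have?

Removing beta increases the component count from 2 to 3, so beta is a cut vertex.
By contrast removing gamma leaves 2 components; it is not a cut vertex. No other vertex is a cut vertex either.

1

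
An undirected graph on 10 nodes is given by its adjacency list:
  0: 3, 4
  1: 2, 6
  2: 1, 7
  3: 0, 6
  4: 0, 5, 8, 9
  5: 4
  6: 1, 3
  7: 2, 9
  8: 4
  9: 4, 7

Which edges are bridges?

4-5, 4-8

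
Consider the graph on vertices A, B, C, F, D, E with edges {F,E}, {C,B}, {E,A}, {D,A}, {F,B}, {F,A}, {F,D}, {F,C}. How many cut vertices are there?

1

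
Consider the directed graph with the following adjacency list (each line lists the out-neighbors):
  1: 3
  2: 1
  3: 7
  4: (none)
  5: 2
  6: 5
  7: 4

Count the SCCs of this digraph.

7

{7} is an SCC by itself.
{1} is an SCC by itself.
{2} is an SCC by itself.
{3} is an SCC by itself.
{5} is an SCC by itself.
(and 2 more singleton SCCs)
That gives 7 strongly connected components.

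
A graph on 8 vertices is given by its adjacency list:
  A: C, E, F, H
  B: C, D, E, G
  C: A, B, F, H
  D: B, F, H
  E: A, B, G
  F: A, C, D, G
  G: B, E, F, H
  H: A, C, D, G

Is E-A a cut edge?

No

After removing E-A, the path E-B-C-A still connects them, so the edge is not a bridge.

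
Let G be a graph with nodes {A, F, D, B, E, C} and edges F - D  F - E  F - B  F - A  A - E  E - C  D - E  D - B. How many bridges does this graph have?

1

The edges on the cycle F-D-E-A-F are not bridges since each lies on that cycle.
But removing C - E disconnects C from E — this is a bridge.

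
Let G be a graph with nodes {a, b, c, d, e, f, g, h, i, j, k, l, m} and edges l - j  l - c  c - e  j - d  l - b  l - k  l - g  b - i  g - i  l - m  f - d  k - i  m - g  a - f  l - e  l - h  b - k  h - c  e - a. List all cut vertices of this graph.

Removing l increases the component count from 1 to 2, so l is a cut vertex.
By contrast removing d leaves 1 component; it is not a cut vertex. No other vertex is a cut vertex either.

l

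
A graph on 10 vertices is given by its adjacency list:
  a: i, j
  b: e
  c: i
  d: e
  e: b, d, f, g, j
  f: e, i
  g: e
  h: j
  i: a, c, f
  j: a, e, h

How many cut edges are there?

5

The edges on the cycle f-i-a-j-e-f are not bridges since each lies on that cycle.
But removing j-h disconnects j from h; removing e-d disconnects e from d; removing g-e disconnects g from e; removing i-c disconnects i from c — these are bridges.
In total 5 edges are bridges.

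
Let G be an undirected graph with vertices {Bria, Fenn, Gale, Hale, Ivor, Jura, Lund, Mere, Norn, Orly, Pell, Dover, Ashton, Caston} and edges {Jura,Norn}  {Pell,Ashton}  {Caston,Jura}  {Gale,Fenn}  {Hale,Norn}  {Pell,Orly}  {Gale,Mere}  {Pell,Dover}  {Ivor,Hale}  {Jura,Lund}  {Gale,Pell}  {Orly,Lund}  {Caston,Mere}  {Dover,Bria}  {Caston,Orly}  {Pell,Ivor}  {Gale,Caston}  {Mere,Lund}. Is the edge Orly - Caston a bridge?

No

After removing Orly - Caston, the path Orly-Pell-Gale-Caston still connects them, so the edge is not a bridge.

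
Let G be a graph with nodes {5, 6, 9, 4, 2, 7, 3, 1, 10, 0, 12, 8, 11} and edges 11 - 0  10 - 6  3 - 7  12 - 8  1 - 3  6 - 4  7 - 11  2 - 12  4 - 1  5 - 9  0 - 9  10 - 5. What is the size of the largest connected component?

10

Starting from 2 we can reach 2, 8, 12. That is one component of size 3.
Starting from 0 we can reach 0, 1, 3, 4, 5, 6, 7, 9, 10, 11. That is one component of size 10.
The largest has 10 vertices.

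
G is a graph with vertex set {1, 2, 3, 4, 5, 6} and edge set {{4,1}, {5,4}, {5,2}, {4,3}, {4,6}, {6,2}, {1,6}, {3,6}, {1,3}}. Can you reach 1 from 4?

From 4 we can reach 1, 2, 3, 4, 5, 6, which includes 1.

Yes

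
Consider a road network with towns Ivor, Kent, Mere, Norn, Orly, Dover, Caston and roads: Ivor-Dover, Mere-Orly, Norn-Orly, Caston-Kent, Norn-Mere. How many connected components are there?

Starting from Kent we can reach Kent, Caston. That is one component of size 2.
Starting from Ivor we can reach Ivor, Dover. That is one component of size 2.
Starting from Mere we can reach Mere, Norn, Orly. That is one component of size 3.
Total: 3 components.

3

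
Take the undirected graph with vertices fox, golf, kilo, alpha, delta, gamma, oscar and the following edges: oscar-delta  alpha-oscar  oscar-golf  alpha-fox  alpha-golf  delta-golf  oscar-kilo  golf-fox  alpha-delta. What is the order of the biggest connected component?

6

gamma is isolated — a component by itself.
Starting from fox we can reach fox, golf, kilo, alpha, delta, oscar. That is one component of size 6.
The largest has 6 vertices.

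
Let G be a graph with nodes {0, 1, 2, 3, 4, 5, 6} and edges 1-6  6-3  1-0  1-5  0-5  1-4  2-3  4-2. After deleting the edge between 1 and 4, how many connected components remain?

1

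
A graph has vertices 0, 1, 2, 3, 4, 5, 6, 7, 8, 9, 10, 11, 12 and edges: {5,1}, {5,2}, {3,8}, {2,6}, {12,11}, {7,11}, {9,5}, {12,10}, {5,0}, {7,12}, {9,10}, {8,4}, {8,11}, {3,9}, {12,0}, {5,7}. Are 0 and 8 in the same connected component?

Yes

From 0 we can reach 0, 1, 2, 3, 4, 5, 6, 7, 8, 9, 10, 11, 12, which includes 8.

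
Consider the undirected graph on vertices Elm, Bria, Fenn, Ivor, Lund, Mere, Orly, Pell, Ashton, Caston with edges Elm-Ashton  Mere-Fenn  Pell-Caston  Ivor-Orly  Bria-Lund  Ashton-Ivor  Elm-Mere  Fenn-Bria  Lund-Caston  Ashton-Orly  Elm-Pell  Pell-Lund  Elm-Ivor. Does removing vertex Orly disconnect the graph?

No

Deleting Orly leaves 1 component (was 1) (its neighbors Ivor, Ashton remain connected to each other), so Orly is not a cut vertex.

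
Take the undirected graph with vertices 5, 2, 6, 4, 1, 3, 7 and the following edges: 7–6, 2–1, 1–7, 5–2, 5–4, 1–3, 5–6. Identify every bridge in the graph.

1-3, 4-5

The edges on the cycle 5-2-1-7-6-5 are not bridges since each lies on that cycle.
But removing 1–3 disconnects 1 from 3; removing 5–4 disconnects 5 from 4 — these are bridges.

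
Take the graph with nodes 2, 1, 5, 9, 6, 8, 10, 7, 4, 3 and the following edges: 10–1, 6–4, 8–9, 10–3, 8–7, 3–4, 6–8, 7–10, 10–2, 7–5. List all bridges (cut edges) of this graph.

1-10, 10-2, 5-7, 8-9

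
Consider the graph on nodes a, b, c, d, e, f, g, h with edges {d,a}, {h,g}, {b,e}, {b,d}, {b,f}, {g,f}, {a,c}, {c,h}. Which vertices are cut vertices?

b

Removing b increases the component count from 1 to 2, so b is a cut vertex.
By contrast removing a leaves 1 component; it is not a cut vertex. No other vertex is a cut vertex either.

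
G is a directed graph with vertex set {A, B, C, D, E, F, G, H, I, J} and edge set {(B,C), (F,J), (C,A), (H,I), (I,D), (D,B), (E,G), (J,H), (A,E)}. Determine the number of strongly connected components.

10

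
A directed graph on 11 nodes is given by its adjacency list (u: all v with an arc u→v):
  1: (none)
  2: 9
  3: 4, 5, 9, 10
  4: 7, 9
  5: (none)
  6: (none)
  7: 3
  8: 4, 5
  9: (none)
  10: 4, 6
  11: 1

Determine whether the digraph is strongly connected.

No

There is no directed path from 4 to 8, so the graph is not strongly connected.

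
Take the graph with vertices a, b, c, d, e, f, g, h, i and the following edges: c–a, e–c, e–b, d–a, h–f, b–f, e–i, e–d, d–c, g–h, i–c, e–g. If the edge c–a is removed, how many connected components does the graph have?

c and a are still connected via c-d-a, so the component count stays at 1.

1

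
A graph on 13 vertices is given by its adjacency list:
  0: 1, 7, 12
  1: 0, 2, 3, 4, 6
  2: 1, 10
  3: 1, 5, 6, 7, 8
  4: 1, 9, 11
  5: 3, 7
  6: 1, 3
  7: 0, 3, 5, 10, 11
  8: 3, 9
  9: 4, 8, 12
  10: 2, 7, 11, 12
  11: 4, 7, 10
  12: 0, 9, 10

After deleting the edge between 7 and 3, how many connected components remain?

1

7 and 3 are still connected via 7-5-3, so the component count stays at 1.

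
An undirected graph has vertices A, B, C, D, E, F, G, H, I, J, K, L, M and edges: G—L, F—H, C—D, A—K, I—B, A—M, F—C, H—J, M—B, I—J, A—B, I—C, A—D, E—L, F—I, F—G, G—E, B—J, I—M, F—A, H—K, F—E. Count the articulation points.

Removing F increases the component count from 1 to 2, so F is a cut vertex.
By contrast removing M leaves 1 component; it is not a cut vertex. No other vertex is a cut vertex either.

1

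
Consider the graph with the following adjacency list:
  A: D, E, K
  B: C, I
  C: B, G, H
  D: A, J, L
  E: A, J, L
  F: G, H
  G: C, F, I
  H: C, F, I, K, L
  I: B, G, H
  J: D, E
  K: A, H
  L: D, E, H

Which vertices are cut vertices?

Removing H increases the component count from 1 to 2, so H is a cut vertex.
By contrast removing J leaves 1 component; it is not a cut vertex. No other vertex is a cut vertex either.

H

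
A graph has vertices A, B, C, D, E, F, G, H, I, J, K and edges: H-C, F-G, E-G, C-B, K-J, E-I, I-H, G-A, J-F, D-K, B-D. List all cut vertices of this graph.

G

Removing G increases the component count from 1 to 2, so G is a cut vertex.
By contrast removing I leaves 1 component; it is not a cut vertex. No other vertex is a cut vertex either.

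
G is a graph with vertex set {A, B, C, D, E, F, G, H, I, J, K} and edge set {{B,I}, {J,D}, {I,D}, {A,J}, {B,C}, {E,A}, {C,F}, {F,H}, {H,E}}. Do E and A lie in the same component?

From E we can reach A, B, C, D, E, F, H, I, J, which includes A.

Yes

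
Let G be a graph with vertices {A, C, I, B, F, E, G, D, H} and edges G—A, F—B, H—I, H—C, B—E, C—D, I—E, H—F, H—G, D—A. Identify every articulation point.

Removing H increases the component count from 1 to 2, so H is a cut vertex.
By contrast removing G leaves 1 component; it is not a cut vertex. No other vertex is a cut vertex either.

H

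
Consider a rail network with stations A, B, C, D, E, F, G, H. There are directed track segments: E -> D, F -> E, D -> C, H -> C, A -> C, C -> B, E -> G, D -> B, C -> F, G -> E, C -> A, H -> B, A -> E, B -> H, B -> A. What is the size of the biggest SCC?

8

{A, B, C, D, E, F, G, H} are all mutually reachable — one SCC of size 8.
The largest has 8 vertices.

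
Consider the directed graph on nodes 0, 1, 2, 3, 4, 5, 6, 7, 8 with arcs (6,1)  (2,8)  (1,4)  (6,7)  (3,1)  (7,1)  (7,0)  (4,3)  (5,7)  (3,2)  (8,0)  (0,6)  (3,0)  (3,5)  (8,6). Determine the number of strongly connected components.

{0, 1, 2, 3, 4, 5, 6, 7, 8} are all mutually reachable — one SCC of size 9.
That gives 1 strongly connected component.

1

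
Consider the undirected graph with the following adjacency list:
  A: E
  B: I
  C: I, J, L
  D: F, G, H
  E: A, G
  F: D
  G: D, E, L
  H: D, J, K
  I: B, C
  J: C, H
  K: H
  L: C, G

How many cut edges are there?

6

The edges on the cycle H-J-C-L-G-D-H are not bridges since each lies on that cycle.
But removing A-E disconnects A from E; removing G-E disconnects G from E; removing B-I disconnects B from I; removing H-K disconnects H from K — these are bridges.
In total 6 edges are bridges.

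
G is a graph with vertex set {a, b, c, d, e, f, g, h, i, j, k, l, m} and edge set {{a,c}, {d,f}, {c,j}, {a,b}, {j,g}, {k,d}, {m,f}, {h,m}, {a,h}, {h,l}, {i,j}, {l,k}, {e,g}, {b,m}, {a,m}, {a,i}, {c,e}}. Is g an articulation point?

No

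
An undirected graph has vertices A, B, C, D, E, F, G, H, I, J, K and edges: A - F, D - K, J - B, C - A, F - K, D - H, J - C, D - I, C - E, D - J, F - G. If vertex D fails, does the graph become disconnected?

Yes

Deleting D raises the number of components from 1 to 3, so D is a cut vertex.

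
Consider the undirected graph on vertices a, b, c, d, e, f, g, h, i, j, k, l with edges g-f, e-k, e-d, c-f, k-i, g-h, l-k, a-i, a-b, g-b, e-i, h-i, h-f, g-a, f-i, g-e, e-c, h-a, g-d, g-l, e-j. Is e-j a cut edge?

Removing e-j leaves no path between e and j: the component count goes from 1 to 2. So it is a bridge.

Yes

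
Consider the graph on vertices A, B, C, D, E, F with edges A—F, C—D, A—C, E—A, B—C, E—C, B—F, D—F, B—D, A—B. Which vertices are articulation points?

none

Removing F, for instance, still leaves 1 component. No single vertex removal increases the component count — the graph has no articulation points.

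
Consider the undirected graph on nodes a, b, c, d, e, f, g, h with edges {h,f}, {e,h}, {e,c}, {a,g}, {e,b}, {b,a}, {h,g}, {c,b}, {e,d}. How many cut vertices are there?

Removing e increases the component count from 1 to 2, so e is a cut vertex.
Removing h increases the component count from 1 to 2, so h is a cut vertex.
By contrast removing f leaves 1 component; it is not a cut vertex. No other vertex is a cut vertex either.

2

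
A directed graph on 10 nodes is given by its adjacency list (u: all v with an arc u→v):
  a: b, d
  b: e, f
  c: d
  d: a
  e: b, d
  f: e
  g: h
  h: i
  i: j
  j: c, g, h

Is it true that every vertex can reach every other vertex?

There is no directed path from c to i, so the graph is not strongly connected.

No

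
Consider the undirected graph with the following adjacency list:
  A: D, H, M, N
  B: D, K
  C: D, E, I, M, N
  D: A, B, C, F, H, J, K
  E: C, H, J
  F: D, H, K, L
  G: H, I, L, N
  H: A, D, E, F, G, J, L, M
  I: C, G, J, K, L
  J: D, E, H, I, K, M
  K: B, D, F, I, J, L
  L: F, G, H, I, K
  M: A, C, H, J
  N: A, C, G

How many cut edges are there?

The edges on the cycle H-E-C-N-G-H are not bridges since each lies on that cycle.
Every edge lies on some cycle, so there are no bridges.

0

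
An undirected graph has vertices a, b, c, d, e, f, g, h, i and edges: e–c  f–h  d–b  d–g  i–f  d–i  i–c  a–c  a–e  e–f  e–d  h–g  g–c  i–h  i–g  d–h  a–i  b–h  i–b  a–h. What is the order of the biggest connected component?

Starting from a we can reach a, b, c, d, e, f, g, h, i. That is one component of size 9.
The largest has 9 vertices.

9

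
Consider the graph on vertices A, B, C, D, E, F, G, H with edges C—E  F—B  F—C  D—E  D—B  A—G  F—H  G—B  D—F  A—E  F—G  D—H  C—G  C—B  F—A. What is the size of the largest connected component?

8

Starting from A we can reach A, B, C, D, E, F, G, H. That is one component of size 8.
The largest has 8 vertices.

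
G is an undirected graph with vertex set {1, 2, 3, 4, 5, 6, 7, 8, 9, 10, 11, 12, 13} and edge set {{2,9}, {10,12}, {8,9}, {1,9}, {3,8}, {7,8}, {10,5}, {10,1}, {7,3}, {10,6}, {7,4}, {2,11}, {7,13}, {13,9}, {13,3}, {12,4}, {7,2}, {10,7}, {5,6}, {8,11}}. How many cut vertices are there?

1

Removing 10 increases the component count from 1 to 2, so 10 is a cut vertex.
By contrast removing 4 leaves 1 component; it is not a cut vertex. No other vertex is a cut vertex either.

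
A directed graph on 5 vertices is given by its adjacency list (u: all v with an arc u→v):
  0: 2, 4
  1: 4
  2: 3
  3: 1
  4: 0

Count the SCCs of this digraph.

1

{0, 1, 2, 3, 4} are all mutually reachable — one SCC of size 5.
That gives 1 strongly connected component.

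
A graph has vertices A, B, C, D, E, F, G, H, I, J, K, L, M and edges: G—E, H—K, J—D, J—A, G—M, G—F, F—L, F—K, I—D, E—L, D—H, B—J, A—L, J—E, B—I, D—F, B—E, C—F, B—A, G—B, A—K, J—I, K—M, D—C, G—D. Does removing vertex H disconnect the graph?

No

Deleting H leaves 1 component (was 1) (its neighbors D, K remain connected to each other), so H is not a cut vertex.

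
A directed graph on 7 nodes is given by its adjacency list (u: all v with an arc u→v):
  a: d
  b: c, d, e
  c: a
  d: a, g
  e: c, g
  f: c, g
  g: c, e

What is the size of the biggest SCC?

5

{a, c, d, e, g} are all mutually reachable — one SCC of size 5.
{b} is an SCC by itself.
{f} is an SCC by itself.
The largest has 5 vertices.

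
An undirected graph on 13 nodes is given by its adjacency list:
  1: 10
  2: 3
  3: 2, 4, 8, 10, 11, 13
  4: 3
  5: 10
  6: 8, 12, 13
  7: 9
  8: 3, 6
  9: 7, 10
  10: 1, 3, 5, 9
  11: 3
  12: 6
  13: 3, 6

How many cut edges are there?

9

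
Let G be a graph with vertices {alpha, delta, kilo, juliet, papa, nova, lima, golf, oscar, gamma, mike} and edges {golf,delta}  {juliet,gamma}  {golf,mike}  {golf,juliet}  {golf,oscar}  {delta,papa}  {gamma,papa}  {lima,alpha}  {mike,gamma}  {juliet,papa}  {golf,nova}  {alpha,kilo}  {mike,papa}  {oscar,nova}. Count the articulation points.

2

Removing golf increases the component count from 2 to 3, so golf is a cut vertex.
Removing alpha increases the component count from 2 to 3, so alpha is a cut vertex.
By contrast removing juliet leaves 2 components; it is not a cut vertex. No other vertex is a cut vertex either.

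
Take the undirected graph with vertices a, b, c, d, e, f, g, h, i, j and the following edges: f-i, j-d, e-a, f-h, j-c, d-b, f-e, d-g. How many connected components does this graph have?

2

Starting from b we can reach b, c, d, g, j. That is one component of size 5.
Starting from a we can reach a, e, f, h, i. That is one component of size 5.
Total: 2 components.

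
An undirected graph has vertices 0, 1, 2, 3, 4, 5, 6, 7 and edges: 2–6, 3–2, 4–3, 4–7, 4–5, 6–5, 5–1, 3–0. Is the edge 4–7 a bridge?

Removing 4–7 leaves no path between 4 and 7: the component count goes from 1 to 2. So it is a bridge.

Yes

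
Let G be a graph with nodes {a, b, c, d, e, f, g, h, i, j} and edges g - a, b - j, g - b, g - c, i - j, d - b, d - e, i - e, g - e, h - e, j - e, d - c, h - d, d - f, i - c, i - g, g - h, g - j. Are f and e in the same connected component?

From f we can reach a, b, c, d, e, f, g, h, i, j, which includes e.

Yes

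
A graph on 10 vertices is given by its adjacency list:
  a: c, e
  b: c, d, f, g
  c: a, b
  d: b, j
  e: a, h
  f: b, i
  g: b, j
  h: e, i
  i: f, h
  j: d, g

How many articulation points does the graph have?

1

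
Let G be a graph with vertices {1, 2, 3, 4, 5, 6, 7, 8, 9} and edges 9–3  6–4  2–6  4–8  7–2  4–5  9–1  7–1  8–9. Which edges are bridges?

3-9, 4-5

The edges on the cycle 7-2-6-4-8-9-1-7 are not bridges since each lies on that cycle.
But removing 3–9 disconnects 3 from 9; removing 4–5 disconnects 4 from 5 — these are bridges.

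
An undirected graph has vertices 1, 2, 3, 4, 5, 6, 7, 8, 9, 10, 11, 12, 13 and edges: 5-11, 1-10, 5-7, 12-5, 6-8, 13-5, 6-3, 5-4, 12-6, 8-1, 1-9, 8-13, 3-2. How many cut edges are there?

The edges on the cycle 12-6-8-13-5-12 are not bridges since each lies on that cycle.
But removing 5-4 disconnects 5 from 4; removing 5-11 disconnects 5 from 11; removing 8-1 disconnects 8 from 1; removing 3-2 disconnects 3 from 2 — these are bridges.
In total 8 edges are bridges.

8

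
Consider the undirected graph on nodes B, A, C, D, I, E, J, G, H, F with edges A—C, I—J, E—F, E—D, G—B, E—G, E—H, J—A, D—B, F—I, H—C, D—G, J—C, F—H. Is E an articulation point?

Yes

Deleting E raises the number of components from 1 to 2, so E is a cut vertex.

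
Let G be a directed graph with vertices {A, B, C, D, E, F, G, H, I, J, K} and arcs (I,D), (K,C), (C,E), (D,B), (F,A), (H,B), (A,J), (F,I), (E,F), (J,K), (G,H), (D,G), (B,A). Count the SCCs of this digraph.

1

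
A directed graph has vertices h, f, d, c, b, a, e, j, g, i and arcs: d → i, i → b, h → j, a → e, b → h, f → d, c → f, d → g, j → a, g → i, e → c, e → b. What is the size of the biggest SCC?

{a, b, c, d, e, f, g, h, i, j} are all mutually reachable — one SCC of size 10.
The largest has 10 vertices.

10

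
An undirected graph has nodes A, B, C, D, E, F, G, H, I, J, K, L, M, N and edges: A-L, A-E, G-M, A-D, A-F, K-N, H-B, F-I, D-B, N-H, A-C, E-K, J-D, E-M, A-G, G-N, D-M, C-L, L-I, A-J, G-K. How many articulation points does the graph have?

1

Removing A increases the component count from 1 to 2, so A is a cut vertex.
By contrast removing C leaves 1 component; it is not a cut vertex. No other vertex is a cut vertex either.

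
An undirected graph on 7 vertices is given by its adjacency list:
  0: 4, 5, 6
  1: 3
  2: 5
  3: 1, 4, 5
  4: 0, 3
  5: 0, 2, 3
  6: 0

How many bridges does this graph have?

The edges on the cycle 0-4-3-5-0 are not bridges since each lies on that cycle.
But removing 0-6 disconnects 0 from 6; removing 5-2 disconnects 5 from 2; removing 3-1 disconnects 3 from 1 — these are bridges.
That makes 3 bridges.

3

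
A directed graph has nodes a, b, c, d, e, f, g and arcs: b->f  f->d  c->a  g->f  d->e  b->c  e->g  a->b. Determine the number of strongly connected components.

2

{d, e, f, g} are all mutually reachable — one SCC of size 4.
{a, b, c} are all mutually reachable — one SCC of size 3.
That gives 2 strongly connected components.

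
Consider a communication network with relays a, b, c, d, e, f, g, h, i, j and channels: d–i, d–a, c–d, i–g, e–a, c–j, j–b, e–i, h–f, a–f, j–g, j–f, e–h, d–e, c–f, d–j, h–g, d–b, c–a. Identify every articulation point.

none

Removing e, for instance, still leaves 1 component. No single vertex removal increases the component count — the graph has no articulation points.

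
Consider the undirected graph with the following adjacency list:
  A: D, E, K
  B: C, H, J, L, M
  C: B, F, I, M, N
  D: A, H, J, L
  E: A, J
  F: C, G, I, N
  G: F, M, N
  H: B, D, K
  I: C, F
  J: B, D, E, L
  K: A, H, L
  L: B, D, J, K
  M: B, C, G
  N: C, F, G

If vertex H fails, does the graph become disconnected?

Deleting H leaves 1 component (was 1) (its neighbors B, D, K remain connected to each other), so H is not a cut vertex.

No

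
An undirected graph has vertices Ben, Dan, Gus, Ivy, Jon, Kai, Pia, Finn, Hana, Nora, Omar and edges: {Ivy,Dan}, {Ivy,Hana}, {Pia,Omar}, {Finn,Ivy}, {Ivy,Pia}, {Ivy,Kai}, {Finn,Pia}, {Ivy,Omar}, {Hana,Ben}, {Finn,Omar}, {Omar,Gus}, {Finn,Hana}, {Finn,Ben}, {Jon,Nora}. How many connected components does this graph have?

2

Starting from Jon we can reach Jon, Nora. That is one component of size 2.
Starting from Ben we can reach Ben, Dan, Gus, Ivy, Kai, Pia, Finn, Hana, Omar. That is one component of size 9.
Total: 2 components.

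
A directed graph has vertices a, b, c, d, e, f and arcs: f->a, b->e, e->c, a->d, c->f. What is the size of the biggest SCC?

{b} is an SCC by itself.
{d} is an SCC by itself.
{c} is an SCC by itself.
{f} is an SCC by itself.
{e} is an SCC by itself.
(and 1 more singleton SCC)
The largest has 1 vertex.

1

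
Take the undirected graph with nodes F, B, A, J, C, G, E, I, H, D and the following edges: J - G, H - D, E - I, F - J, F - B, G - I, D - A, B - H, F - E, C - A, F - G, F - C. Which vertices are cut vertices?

F

Removing F increases the component count from 1 to 2, so F is a cut vertex.
By contrast removing C leaves 1 component; it is not a cut vertex. No other vertex is a cut vertex either.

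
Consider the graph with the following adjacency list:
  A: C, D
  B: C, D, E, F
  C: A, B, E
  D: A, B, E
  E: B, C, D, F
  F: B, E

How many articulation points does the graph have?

0

Removing D, for instance, still leaves 1 component. No single vertex removal increases the component count — the graph has no articulation points.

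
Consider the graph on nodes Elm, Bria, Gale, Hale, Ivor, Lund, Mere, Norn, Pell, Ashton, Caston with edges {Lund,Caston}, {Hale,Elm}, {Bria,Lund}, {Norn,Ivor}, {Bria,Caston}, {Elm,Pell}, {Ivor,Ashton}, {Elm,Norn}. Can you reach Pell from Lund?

No

The component containing Lund is {Bria, Lund, Caston}, and Pell is not in it.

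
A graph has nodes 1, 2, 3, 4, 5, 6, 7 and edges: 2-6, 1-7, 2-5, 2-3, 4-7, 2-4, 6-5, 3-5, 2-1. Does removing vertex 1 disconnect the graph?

Deleting 1 leaves 1 component (was 1) (its neighbors 2, 7 remain connected to each other), so 1 is not a cut vertex.

No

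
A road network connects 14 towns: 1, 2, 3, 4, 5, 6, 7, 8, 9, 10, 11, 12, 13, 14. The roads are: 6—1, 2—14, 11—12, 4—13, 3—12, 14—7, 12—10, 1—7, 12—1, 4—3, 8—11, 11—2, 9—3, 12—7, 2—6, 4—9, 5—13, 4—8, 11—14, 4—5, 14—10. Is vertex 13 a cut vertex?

No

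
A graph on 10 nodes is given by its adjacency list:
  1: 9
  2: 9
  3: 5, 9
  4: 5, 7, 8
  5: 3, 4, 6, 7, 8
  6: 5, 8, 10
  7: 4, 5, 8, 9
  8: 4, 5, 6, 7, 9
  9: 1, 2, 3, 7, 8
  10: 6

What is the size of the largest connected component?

Starting from 1 we can reach 1, 2, 3, 4, 5, 6, 7, 8, 9, 10. That is one component of size 10.
The largest has 10 vertices.

10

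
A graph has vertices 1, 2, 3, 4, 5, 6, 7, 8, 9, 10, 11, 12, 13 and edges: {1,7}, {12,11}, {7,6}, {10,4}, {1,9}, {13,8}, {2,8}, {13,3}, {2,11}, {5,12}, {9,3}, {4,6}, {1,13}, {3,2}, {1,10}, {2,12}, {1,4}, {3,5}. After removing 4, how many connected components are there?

1

With 4 gone, the remaining components are: {1, 2, 3, 5, 6, 7, 8, 9, 10, 11, 12, 13}.
That is 1 component.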